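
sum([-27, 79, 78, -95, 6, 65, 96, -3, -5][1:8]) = 226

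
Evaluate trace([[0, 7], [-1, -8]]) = -8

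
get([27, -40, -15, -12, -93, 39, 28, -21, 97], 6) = 28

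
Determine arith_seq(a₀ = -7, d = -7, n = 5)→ [-7, -14, -21, -28, -35]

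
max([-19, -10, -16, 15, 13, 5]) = 15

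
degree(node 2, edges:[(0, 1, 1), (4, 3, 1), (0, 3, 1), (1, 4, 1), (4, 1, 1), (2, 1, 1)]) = incident: (2,1)
= 1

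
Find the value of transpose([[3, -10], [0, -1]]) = [[3, 0], [-10, -1]]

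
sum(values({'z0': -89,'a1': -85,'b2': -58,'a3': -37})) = (-89) + (-85) + (-58) + (-37)
= -269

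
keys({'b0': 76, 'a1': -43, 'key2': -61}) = ['b0', 'a1', 'key2']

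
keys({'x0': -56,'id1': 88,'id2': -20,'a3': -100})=['x0', 'id1', 'id2', 'a3']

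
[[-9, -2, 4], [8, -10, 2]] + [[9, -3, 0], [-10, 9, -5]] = [[0, -5, 4], [-2, -1, -3]]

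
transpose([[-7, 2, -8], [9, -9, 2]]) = [[-7, 9], [2, -9], [-8, 2]]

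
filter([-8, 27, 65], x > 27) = [65]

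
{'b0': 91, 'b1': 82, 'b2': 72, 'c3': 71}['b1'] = 82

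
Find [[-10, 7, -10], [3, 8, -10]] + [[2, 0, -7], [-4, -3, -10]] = [[-8, 7, -17], [-1, 5, -20]]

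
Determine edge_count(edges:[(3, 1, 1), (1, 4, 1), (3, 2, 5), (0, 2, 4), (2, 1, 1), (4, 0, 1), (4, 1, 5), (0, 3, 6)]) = 8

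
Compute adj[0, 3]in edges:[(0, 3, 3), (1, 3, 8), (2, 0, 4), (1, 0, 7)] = 3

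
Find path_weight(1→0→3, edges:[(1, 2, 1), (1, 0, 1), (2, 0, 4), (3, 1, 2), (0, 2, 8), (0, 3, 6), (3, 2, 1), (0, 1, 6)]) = w(1→0)=1 + w(0→3)=6
= 7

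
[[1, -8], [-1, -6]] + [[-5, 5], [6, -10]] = [[-4, -3], [5, -16]]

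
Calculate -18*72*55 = -71280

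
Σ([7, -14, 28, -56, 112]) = 77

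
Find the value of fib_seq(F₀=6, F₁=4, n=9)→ [6, 4, 10, 14, 24, 38, 62, 100, 162]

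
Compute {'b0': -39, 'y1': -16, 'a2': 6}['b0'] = -39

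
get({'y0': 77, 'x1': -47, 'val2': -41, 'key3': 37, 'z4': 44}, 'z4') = 44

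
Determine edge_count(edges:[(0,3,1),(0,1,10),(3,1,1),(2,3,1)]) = 4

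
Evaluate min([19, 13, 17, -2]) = -2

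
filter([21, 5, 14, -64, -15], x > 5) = keep x where x > 5: 21✓, 5✗, 14✓, -64✗, -15✗
= [21, 14]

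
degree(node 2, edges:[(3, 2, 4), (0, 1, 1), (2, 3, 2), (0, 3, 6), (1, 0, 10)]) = incident: (3,2), (2,3)
= 2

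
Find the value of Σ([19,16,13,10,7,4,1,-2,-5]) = 63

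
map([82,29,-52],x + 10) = [92, 39, -42]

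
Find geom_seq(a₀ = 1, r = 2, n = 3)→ [1, 2, 4]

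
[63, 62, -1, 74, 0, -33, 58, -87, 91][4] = 0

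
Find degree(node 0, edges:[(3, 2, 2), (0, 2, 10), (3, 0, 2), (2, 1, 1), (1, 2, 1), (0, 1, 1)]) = incident: (0,2), (3,0), (0,1)
= 3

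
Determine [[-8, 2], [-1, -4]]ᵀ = [[-8, -1], [2, -4]]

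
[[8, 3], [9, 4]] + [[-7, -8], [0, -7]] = [[1, -5], [9, -3]]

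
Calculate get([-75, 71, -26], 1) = 71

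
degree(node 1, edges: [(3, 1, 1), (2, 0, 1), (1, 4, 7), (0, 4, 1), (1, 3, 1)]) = 3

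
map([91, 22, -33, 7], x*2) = [182, 44, -66, 14]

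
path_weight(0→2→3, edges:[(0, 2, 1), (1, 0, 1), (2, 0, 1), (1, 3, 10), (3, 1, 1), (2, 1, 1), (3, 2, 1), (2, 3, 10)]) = w(0→2)=1 + w(2→3)=10
= 11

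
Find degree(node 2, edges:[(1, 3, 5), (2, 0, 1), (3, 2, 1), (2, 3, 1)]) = 3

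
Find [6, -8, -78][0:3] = [6, -8, -78]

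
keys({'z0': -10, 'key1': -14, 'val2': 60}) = ['z0', 'key1', 'val2']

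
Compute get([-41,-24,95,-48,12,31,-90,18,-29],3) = -48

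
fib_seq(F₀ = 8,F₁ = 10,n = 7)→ F_2 = F_1 + F_0 = 18
F_3 = F_2 + F_1 = 28
F_4 = F_3 + F_2 = 46
...
= [8, 10, 18, 28, 46, 74, 120]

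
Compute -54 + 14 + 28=-12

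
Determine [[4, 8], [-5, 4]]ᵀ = [[4, -5], [8, 4]]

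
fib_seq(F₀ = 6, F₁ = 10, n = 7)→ [6, 10, 16, 26, 42, 68, 110]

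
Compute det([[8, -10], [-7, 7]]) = -14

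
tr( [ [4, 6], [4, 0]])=diagonal: 4 + 0
= 4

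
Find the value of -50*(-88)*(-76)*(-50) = 16720000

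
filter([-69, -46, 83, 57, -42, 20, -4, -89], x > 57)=[83]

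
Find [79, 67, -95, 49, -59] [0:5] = [79, 67, -95, 49, -59]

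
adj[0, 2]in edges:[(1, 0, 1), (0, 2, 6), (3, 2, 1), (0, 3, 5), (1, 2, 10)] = 6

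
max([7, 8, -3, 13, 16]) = 16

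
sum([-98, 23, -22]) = (-98) + 23 + (-22)
= -97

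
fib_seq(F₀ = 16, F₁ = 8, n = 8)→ F_2 = F_1 + F_0 = 24
F_3 = F_2 + F_1 = 32
F_4 = F_3 + F_2 = 56
...
= [16, 8, 24, 32, 56, 88, 144, 232]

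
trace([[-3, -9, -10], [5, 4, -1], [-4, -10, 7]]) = diagonal: (-3) + 4 + 7
= 8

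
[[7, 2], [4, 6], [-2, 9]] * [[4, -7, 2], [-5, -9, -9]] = [[18, -67, -4], [-14, -82, -46], [-53, -67, -85]]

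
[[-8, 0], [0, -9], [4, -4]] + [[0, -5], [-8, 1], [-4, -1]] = [[-8, -5], [-8, -8], [0, -5]]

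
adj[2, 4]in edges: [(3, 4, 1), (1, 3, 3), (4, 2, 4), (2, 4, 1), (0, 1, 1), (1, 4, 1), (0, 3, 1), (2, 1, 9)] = 1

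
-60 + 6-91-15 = -160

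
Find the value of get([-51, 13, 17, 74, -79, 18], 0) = -51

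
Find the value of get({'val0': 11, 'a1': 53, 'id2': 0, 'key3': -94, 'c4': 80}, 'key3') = -94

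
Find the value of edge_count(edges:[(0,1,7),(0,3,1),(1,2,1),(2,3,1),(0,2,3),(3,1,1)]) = 6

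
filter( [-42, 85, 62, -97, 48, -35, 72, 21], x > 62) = [85, 72]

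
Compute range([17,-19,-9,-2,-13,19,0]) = 38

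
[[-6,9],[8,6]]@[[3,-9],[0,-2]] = [[-18, 36], [24, -84]]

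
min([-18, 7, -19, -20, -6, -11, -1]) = -20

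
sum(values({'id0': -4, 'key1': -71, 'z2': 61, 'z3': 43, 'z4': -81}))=-52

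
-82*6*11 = -5412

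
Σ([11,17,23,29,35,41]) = 156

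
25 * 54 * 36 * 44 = 2138400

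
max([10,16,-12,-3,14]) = 16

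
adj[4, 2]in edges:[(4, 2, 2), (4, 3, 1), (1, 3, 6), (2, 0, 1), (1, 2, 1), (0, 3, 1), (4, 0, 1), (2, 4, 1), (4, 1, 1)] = 2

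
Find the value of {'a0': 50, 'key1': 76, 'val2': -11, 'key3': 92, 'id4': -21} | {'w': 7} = {'a0': 50, 'key1': 76, 'val2': -11, 'key3': 92, 'id4': -21, 'w': 7}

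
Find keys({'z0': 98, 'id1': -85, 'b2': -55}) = ['z0', 'id1', 'b2']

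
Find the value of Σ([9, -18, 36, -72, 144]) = 99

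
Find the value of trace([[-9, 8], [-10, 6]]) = diagonal: (-9) + 6
= -3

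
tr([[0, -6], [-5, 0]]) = diagonal: 0 + 0
= 0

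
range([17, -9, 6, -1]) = 26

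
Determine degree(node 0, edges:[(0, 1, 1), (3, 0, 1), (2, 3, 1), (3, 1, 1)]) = 2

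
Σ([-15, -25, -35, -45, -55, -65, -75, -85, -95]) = (-15) + (-25) + (-35) + (-45) + (-55) + (-65) + (-75) + (-85) + (-95)
= -495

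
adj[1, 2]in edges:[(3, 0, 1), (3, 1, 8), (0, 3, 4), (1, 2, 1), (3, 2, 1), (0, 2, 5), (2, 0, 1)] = 1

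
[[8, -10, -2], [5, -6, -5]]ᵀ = [[8, 5], [-10, -6], [-2, -5]]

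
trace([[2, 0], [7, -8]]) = -6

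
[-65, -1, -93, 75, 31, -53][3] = 75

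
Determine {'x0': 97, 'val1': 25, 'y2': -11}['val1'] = 25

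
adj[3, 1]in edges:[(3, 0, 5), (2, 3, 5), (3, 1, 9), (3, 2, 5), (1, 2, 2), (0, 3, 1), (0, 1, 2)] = 9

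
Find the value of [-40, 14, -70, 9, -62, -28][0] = -40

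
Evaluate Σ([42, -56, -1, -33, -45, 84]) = 42 + (-56) + (-1) + (-33) + (-45) + 84
= -9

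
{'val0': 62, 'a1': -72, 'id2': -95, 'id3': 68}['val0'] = 62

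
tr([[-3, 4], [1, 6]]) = diagonal: (-3) + 6
= 3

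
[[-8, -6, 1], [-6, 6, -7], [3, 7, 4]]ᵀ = [[-8, -6, 3], [-6, 6, 7], [1, -7, 4]]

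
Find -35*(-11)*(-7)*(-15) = 40425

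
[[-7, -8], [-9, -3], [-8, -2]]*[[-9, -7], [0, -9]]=C[0][0] = (-7)*(-9) + (-8)*(0) = 63
C[0][1] = (-7)*(-7) + (-8)*(-9) = 121
C[1][0] = (-9)*(-9) + (-3)*(0) = 81
C[1][1] = (-9)*(-7) + (-3)*(-9) = 90
C[2][0] = (-8)*(-9) + (-2)*(0) = 72
C[2][1] = (-8)*(-7) + (-2)*(-9) = 74
= [[63, 121], [81, 90], [72, 74]]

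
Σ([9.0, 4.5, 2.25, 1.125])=16.875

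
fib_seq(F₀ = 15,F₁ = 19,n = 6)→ F_2 = F_1 + F_0 = 34
F_3 = F_2 + F_1 = 53
F_4 = F_3 + F_2 = 87
...
= [15, 19, 34, 53, 87, 140]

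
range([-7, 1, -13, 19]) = 32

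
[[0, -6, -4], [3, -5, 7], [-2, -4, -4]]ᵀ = [[0, 3, -2], [-6, -5, -4], [-4, 7, -4]]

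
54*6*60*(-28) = -544320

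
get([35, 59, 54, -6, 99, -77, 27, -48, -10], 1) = 59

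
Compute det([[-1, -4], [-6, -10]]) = (-1)*(-10) - (-4)*(-6)
= -14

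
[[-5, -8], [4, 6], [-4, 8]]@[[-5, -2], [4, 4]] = [[-7, -22], [4, 16], [52, 40]]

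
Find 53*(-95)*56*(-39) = 10996440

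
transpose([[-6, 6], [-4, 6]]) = [[-6, -4], [6, 6]]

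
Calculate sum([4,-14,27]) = 4 + (-14) + 27
= 17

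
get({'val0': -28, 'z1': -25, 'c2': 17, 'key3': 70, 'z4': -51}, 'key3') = 70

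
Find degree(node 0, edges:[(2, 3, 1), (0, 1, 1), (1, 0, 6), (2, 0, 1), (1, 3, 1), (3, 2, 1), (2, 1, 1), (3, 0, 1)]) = incident: (0,1), (1,0), (2,0), (3,0)
= 4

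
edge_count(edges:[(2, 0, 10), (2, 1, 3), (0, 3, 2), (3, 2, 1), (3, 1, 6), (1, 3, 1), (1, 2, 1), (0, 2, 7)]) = 8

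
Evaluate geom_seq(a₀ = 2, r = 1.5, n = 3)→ a_0 = 2*1.5^0 = 2.0
a_1 = 2*1.5^1 = 3.0
a_2 = 2*1.5^2 = 4.5
= [2.0, 3.0, 4.5]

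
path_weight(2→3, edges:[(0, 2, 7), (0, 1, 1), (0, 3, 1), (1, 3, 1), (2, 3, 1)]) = 1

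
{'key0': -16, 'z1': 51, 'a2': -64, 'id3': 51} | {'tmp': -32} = {'key0': -16, 'z1': 51, 'a2': -64, 'id3': 51, 'tmp': -32}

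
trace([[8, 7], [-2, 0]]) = diagonal: 8 + 0
= 8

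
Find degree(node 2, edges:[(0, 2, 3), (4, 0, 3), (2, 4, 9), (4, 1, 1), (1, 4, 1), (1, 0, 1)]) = 2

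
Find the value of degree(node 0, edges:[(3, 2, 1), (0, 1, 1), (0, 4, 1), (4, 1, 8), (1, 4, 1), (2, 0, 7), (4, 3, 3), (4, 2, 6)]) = 3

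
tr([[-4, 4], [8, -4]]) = diagonal: (-4) + (-4)
= -8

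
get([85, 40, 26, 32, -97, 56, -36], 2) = 26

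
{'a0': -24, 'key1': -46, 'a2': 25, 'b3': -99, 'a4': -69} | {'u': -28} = {'a0': -24, 'key1': -46, 'a2': 25, 'b3': -99, 'a4': -69, 'u': -28}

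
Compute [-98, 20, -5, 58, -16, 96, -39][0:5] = [-98, 20, -5, 58, -16]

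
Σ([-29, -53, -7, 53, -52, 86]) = (-29) + (-53) + (-7) + 53 + (-52) + 86
= -2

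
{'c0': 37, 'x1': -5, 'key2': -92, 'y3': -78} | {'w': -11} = {'c0': 37, 'x1': -5, 'key2': -92, 'y3': -78, 'w': -11}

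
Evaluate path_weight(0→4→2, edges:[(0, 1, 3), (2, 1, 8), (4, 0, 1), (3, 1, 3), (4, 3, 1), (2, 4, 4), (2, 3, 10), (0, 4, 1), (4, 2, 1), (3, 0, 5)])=w(0→4)=1 + w(4→2)=1
= 2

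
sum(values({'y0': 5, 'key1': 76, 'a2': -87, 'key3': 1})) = -5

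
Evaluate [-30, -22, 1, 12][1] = -22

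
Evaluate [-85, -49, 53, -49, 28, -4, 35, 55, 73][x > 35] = [53, 55, 73]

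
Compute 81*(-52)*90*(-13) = 4928040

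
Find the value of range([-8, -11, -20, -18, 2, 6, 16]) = 36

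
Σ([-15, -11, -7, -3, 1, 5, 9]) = (-15) + (-11) + (-7) + (-3) + 1 + 5 + 9
= -21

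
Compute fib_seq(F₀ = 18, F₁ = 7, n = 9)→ F_2 = F_1 + F_0 = 25
F_3 = F_2 + F_1 = 32
F_4 = F_3 + F_2 = 57
...
= [18, 7, 25, 32, 57, 89, 146, 235, 381]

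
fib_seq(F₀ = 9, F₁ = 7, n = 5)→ F_2 = F_1 + F_0 = 16
F_3 = F_2 + F_1 = 23
F_4 = F_3 + F_2 = 39
= [9, 7, 16, 23, 39]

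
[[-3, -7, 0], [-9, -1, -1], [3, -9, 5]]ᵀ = [[-3, -9, 3], [-7, -1, -9], [0, -1, 5]]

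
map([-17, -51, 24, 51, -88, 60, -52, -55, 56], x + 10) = -17+10=-7, -51+10=-41, 24+10=34, 51+10=61, -88+10=-78, 60+10=70, -52+10=-42, -55+10=-45, 56+10=66
= [-7, -41, 34, 61, -78, 70, -42, -45, 66]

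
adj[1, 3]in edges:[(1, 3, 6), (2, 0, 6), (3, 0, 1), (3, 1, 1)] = 6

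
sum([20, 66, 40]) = 20 + 66 + 40
= 126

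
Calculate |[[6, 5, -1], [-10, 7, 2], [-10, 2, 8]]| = (1)*(6)*det([[7, 2], [2, 8]]) + (-1)*(5)*det([[-10, 2], [-10, 8]]) + (1)*(-1)*det([[-10, 7], [-10, 2]])
= 312 + 300 + -50
= 562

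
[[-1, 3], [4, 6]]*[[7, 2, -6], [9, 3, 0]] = [[20, 7, 6], [82, 26, -24]]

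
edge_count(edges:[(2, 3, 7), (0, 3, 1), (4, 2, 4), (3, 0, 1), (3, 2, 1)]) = 5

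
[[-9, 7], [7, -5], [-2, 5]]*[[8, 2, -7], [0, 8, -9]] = [[-72, 38, 0], [56, -26, -4], [-16, 36, -31]]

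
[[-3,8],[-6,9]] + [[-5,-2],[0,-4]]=[[-8, 6], [-6, 5]]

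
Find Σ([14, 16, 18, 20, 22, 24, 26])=140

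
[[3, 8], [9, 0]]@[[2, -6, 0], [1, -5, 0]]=[[14, -58, 0], [18, -54, 0]]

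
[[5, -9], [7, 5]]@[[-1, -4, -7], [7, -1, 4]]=[[-68, -11, -71], [28, -33, -29]]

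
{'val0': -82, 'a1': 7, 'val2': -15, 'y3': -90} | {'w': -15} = {'val0': -82, 'a1': 7, 'val2': -15, 'y3': -90, 'w': -15}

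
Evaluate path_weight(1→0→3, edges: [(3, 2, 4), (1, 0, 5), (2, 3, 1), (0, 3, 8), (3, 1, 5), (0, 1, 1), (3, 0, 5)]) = w(1→0)=5 + w(0→3)=8
= 13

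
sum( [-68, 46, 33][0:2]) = slice → [-68, 46]
(-68) + 46
= -22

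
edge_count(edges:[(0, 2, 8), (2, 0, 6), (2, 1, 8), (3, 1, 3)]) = 4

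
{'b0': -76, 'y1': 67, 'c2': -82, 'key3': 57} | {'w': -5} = {'b0': -76, 'y1': 67, 'c2': -82, 'key3': 57, 'w': -5}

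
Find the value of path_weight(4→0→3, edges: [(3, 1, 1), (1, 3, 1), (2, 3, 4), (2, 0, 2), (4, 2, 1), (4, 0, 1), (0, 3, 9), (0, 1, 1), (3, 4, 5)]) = 10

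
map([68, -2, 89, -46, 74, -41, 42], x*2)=[136, -4, 178, -92, 148, -82, 84]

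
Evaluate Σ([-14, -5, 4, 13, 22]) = (-14) + (-5) + 4 + 13 + 22
= 20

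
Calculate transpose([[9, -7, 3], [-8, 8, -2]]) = [[9, -8], [-7, 8], [3, -2]]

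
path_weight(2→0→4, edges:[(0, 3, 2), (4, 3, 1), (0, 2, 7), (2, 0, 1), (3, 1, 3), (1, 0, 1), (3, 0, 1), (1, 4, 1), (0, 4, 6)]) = w(2→0)=1 + w(0→4)=6
= 7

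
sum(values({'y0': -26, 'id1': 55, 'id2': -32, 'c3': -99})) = -102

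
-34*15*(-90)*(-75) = -3442500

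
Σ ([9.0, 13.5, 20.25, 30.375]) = 73.125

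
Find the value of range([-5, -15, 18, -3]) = 33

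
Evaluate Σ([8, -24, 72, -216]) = -160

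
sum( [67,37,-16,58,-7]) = 139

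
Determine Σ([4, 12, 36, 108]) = 160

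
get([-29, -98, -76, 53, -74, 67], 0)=-29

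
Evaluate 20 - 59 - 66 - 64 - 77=-246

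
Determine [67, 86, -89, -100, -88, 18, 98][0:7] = [67, 86, -89, -100, -88, 18, 98]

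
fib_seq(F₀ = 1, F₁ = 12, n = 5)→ [1, 12, 13, 25, 38]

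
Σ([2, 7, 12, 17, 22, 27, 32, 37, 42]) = 198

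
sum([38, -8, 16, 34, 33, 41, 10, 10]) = 38 + (-8) + 16 + 34 + 33 + 41 + 10 + 10
= 174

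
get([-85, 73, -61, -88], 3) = -88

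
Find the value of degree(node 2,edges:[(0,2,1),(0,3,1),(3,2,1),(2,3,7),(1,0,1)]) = incident: (0,2), (3,2), (2,3)
= 3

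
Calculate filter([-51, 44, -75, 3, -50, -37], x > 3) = keep x where x > 3: -51✗, 44✓, -75✗, 3✗, -50✗, -37✗
= [44]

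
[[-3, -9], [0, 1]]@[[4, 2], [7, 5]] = [[-75, -51], [7, 5]]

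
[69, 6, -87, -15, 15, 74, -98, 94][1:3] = [6, -87]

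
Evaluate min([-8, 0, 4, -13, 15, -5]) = -13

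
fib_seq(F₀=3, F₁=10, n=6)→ [3, 10, 13, 23, 36, 59]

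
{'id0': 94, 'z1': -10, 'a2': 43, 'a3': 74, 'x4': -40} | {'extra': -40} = {'id0': 94, 'z1': -10, 'a2': 43, 'a3': 74, 'x4': -40, 'extra': -40}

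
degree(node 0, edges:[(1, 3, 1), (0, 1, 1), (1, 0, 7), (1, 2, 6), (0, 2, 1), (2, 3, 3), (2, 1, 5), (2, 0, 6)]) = incident: (0,1), (1,0), (0,2), (2,0)
= 4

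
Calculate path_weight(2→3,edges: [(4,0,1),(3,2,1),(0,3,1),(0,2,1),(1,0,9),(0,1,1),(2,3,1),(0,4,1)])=w(2→3)=1
= 1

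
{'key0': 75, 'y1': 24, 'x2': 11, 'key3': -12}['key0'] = 75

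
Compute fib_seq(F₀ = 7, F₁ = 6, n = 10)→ [7, 6, 13, 19, 32, 51, 83, 134, 217, 351]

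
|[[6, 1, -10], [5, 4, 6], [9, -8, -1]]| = (1)*(6)*det([[4, 6], [-8, -1]]) + (-1)*(1)*det([[5, 6], [9, -1]]) + (1)*(-10)*det([[5, 4], [9, -8]])
= 264 + 59 + 760
= 1083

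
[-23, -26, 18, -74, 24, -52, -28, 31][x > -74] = [-23, -26, 18, 24, -52, -28, 31]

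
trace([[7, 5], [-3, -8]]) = diagonal: 7 + (-8)
= -1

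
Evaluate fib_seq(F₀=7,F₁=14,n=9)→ F_2 = F_1 + F_0 = 21
F_3 = F_2 + F_1 = 35
F_4 = F_3 + F_2 = 56
...
= [7, 14, 21, 35, 56, 91, 147, 238, 385]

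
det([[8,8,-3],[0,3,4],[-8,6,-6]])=(1)*(8)*det([[3, 4], [6, -6]]) + (-1)*(8)*det([[0, 4], [-8, -6]]) + (1)*(-3)*det([[0, 3], [-8, 6]])
= -336 + -256 + -72
= -664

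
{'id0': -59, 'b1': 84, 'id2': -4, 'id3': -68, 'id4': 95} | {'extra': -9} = {'id0': -59, 'b1': 84, 'id2': -4, 'id3': -68, 'id4': 95, 'extra': -9}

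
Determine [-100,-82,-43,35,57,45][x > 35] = [57, 45]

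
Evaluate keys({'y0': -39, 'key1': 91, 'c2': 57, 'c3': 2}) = ['y0', 'key1', 'c2', 'c3']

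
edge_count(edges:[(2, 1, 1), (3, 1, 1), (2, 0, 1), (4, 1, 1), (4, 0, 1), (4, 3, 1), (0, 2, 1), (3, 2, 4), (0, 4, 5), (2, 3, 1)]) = 10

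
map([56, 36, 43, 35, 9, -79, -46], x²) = (56)²=3136, (36)²=1296, (43)²=1849, (35)²=1225, (9)²=81, (-79)²=6241, (-46)²=2116
= [3136, 1296, 1849, 1225, 81, 6241, 2116]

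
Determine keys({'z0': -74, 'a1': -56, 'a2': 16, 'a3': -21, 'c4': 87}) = ['z0', 'a1', 'a2', 'a3', 'c4']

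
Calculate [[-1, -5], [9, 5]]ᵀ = [[-1, 9], [-5, 5]]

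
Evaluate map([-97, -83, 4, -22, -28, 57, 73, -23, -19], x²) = (-97)²=9409, (-83)²=6889, (4)²=16, (-22)²=484, (-28)²=784, (57)²=3249, (73)²=5329, (-23)²=529, (-19)²=361
= [9409, 6889, 16, 484, 784, 3249, 5329, 529, 361]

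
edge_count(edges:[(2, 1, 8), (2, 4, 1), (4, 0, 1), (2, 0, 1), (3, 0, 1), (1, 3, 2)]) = 6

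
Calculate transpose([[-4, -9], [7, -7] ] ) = [[-4, 7], [-9, -7]]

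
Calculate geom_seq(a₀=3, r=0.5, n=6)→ a_0 = 3*0.5^0 = 3.0
a_1 = 3*0.5^1 = 1.5
a_2 = 3*0.5^2 = 0.75
...
= [3.0, 1.5, 0.75, 0.375, 0.1875, 0.09375]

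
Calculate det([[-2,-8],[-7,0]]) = (-2)*(0) - (-8)*(-7)
= -56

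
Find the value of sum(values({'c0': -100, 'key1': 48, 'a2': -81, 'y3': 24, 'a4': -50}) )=-159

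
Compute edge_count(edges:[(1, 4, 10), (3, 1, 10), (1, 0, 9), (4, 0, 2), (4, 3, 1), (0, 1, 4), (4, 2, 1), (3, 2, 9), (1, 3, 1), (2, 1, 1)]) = 10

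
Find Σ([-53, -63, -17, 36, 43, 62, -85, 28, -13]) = -62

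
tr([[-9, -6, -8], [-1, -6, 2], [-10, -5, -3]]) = diagonal: (-9) + (-6) + (-3)
= -18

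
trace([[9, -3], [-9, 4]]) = diagonal: 9 + 4
= 13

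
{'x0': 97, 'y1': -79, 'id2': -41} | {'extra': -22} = {'x0': 97, 'y1': -79, 'id2': -41, 'extra': -22}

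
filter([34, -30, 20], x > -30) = [34, 20]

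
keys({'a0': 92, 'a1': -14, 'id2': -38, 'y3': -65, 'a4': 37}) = ['a0', 'a1', 'id2', 'y3', 'a4']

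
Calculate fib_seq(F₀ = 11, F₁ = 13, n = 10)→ F_2 = F_1 + F_0 = 24
F_3 = F_2 + F_1 = 37
F_4 = F_3 + F_2 = 61
...
= [11, 13, 24, 37, 61, 98, 159, 257, 416, 673]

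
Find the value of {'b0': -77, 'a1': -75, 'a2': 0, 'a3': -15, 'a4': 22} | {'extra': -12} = {'b0': -77, 'a1': -75, 'a2': 0, 'a3': -15, 'a4': 22, 'extra': -12}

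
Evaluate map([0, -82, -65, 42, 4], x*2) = 0*2=0, -82*2=-164, -65*2=-130, 42*2=84, 4*2=8
= [0, -164, -130, 84, 8]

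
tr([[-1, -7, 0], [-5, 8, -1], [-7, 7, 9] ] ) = diagonal: (-1) + 8 + 9
= 16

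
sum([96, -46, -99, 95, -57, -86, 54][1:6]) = -193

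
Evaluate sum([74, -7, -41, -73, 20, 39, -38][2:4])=-114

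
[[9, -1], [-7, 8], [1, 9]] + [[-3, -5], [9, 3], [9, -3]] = [[6, -6], [2, 11], [10, 6]]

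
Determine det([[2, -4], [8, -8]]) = 16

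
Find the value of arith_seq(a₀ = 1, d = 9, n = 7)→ a_0 = 1 + 0*9 = 1
a_1 = 1 + 1*9 = 10
a_2 = 1 + 2*9 = 19
...
= [1, 10, 19, 28, 37, 46, 55]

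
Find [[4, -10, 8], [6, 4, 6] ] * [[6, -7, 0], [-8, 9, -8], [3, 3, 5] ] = C[0][0] = (4)*(6) + (-10)*(-8) + (8)*(3) = 128
C[0][1] = (4)*(-7) + (-10)*(9) + (8)*(3) = -94
C[0][2] = (4)*(0) + (-10)*(-8) + (8)*(5) = 120
C[1][0] = (6)*(6) + (4)*(-8) + (6)*(3) = 22
C[1][1] = (6)*(-7) + (4)*(9) + (6)*(3) = 12
C[1][2] = (6)*(0) + (4)*(-8) + (6)*(5) = -2
= [[128, -94, 120], [22, 12, -2]]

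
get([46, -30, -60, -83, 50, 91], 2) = -60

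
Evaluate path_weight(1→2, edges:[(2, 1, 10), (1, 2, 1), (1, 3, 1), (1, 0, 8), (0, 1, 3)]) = 1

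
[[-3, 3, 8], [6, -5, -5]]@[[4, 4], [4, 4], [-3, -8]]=C[0][0] = (-3)*(4) + (3)*(4) + (8)*(-3) = -24
C[0][1] = (-3)*(4) + (3)*(4) + (8)*(-8) = -64
C[1][0] = (6)*(4) + (-5)*(4) + (-5)*(-3) = 19
C[1][1] = (6)*(4) + (-5)*(4) + (-5)*(-8) = 44
= [[-24, -64], [19, 44]]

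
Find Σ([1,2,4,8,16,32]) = 1 + 2 + 4 + 8 + 16 + 32
= 63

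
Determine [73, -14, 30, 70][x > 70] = keep x where x > 70: 73✓, -14✗, 30✗, 70✗
= [73]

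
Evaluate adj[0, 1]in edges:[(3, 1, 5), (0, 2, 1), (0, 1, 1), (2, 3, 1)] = 1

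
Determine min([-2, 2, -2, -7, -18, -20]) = -20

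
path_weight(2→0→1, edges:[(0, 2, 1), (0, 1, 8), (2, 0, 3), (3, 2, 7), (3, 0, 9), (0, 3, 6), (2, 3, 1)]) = 11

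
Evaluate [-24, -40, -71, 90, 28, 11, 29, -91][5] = 11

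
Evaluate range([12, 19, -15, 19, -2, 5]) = 34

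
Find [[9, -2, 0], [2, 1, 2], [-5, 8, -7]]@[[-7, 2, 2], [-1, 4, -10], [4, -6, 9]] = C[0][0] = (9)*(-7) + (-2)*(-1) + (0)*(4) = -61
C[0][1] = (9)*(2) + (-2)*(4) + (0)*(-6) = 10
C[0][2] = (9)*(2) + (-2)*(-10) + (0)*(9) = 38
C[1][0] = (2)*(-7) + (1)*(-1) + (2)*(4) = -7
C[1][1] = (2)*(2) + (1)*(4) + (2)*(-6) = -4
C[1][2] = (2)*(2) + (1)*(-10) + (2)*(9) = 12
... (3 more cells)
= [[-61, 10, 38], [-7, -4, 12], [-1, 64, -153]]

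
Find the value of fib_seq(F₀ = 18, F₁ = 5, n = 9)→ F_2 = F_1 + F_0 = 23
F_3 = F_2 + F_1 = 28
F_4 = F_3 + F_2 = 51
...
= [18, 5, 23, 28, 51, 79, 130, 209, 339]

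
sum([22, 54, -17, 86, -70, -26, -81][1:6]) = slice → [54, -17, 86, -70, -26]
54 + (-17) + 86 + (-70) + (-26)
= 27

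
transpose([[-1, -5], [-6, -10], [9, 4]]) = [[-1, -6, 9], [-5, -10, 4]]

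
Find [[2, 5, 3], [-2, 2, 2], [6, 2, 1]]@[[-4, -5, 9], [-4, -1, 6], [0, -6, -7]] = C[0][0] = (2)*(-4) + (5)*(-4) + (3)*(0) = -28
C[0][1] = (2)*(-5) + (5)*(-1) + (3)*(-6) = -33
C[0][2] = (2)*(9) + (5)*(6) + (3)*(-7) = 27
C[1][0] = (-2)*(-4) + (2)*(-4) + (2)*(0) = 0
C[1][1] = (-2)*(-5) + (2)*(-1) + (2)*(-6) = -4
C[1][2] = (-2)*(9) + (2)*(6) + (2)*(-7) = -20
... (3 more cells)
= [[-28, -33, 27], [0, -4, -20], [-32, -38, 59]]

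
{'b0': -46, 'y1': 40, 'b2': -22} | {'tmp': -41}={'b0': -46, 'y1': 40, 'b2': -22, 'tmp': -41}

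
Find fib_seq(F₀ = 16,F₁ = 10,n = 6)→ [16, 10, 26, 36, 62, 98]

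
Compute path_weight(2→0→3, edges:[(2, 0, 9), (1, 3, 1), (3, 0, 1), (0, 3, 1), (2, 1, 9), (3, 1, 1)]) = w(2→0)=9 + w(0→3)=1
= 10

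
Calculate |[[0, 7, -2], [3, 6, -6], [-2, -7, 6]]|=-24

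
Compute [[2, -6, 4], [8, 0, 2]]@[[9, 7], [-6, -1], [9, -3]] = [[90, 8], [90, 50]]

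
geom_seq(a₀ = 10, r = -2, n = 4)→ [10, -20, 40, -80]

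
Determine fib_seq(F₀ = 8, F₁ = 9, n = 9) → [8, 9, 17, 26, 43, 69, 112, 181, 293]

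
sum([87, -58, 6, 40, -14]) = 61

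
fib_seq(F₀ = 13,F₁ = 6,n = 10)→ F_2 = F_1 + F_0 = 19
F_3 = F_2 + F_1 = 25
F_4 = F_3 + F_2 = 44
...
= [13, 6, 19, 25, 44, 69, 113, 182, 295, 477]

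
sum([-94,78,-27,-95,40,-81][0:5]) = -98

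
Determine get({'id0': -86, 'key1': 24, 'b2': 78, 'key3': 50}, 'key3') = 50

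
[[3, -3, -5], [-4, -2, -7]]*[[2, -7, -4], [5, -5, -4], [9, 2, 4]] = C[0][0] = (3)*(2) + (-3)*(5) + (-5)*(9) = -54
C[0][1] = (3)*(-7) + (-3)*(-5) + (-5)*(2) = -16
C[0][2] = (3)*(-4) + (-3)*(-4) + (-5)*(4) = -20
C[1][0] = (-4)*(2) + (-2)*(5) + (-7)*(9) = -81
C[1][1] = (-4)*(-7) + (-2)*(-5) + (-7)*(2) = 24
C[1][2] = (-4)*(-4) + (-2)*(-4) + (-7)*(4) = -4
= [[-54, -16, -20], [-81, 24, -4]]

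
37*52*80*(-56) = -8619520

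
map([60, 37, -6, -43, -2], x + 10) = 60+10=70, 37+10=47, -6+10=4, -43+10=-33, -2+10=8
= [70, 47, 4, -33, 8]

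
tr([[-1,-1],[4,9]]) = 8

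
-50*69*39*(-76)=10225800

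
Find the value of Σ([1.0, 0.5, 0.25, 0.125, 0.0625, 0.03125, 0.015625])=1.0 + 0.5 + 0.25 + 0.125 + 0.0625 + 0.03125 + 0.015625
= 1.984375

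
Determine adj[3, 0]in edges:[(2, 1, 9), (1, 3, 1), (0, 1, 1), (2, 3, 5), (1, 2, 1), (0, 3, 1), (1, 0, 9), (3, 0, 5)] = 5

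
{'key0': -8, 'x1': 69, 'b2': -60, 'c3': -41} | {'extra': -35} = {'key0': -8, 'x1': 69, 'b2': -60, 'c3': -41, 'extra': -35}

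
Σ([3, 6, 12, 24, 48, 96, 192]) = 381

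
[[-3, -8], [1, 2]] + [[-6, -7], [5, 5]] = [[-9, -15], [6, 7]]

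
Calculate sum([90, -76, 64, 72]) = 90 + (-76) + 64 + 72
= 150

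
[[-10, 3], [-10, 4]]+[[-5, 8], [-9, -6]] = [[-15, 11], [-19, -2]]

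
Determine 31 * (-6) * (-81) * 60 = 903960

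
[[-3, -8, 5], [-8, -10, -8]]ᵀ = [[-3, -8], [-8, -10], [5, -8]]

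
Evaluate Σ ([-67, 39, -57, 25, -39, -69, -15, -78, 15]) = -246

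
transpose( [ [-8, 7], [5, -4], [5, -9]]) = [[-8, 5, 5], [7, -4, -9]]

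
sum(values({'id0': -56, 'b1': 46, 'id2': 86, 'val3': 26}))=(-56) + 46 + 86 + 26
= 102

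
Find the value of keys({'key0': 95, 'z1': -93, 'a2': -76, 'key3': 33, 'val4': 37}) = ['key0', 'z1', 'a2', 'key3', 'val4']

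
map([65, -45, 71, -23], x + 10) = 65+10=75, -45+10=-35, 71+10=81, -23+10=-13
= [75, -35, 81, -13]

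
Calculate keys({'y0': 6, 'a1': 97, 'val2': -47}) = ['y0', 'a1', 'val2']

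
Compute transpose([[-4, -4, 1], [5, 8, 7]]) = [[-4, 5], [-4, 8], [1, 7]]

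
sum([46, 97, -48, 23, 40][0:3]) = 95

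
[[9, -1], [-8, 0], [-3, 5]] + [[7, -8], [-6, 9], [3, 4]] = [[16, -9], [-14, 9], [0, 9]]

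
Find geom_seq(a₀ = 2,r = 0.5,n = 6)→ a_0 = 2*0.5^0 = 2.0
a_1 = 2*0.5^1 = 1.0
a_2 = 2*0.5^2 = 0.5
...
= [2.0, 1.0, 0.5, 0.25, 0.125, 0.0625]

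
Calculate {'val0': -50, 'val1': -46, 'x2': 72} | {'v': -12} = {'val0': -50, 'val1': -46, 'x2': 72, 'v': -12}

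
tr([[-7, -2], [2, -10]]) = diagonal: (-7) + (-10)
= -17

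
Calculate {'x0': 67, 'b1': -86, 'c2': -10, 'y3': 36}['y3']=36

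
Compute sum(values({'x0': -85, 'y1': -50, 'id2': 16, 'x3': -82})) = -201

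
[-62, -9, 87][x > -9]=keep x where x > -9: -62✗, -9✗, 87✓
= [87]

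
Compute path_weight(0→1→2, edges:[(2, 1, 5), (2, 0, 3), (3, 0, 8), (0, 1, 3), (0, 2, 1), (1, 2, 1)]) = 4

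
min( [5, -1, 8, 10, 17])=-1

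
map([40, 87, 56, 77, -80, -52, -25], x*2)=[80, 174, 112, 154, -160, -104, -50]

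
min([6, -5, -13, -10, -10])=-13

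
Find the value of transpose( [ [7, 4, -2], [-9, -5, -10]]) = [[7, -9], [4, -5], [-2, -10]]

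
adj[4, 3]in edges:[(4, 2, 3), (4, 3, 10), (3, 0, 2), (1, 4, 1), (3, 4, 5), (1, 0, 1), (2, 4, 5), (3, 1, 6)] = 10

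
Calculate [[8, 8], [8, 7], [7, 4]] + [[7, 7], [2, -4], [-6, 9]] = [[15, 15], [10, 3], [1, 13]]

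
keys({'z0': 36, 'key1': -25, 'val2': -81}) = ['z0', 'key1', 'val2']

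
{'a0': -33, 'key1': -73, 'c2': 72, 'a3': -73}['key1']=-73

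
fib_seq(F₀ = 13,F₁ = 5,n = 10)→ F_2 = F_1 + F_0 = 18
F_3 = F_2 + F_1 = 23
F_4 = F_3 + F_2 = 41
...
= [13, 5, 18, 23, 41, 64, 105, 169, 274, 443]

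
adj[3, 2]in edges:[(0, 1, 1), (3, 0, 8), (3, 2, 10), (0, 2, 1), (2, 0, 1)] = 10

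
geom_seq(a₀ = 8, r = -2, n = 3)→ [8, -16, 32]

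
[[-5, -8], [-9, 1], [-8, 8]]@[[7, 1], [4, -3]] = C[0][0] = (-5)*(7) + (-8)*(4) = -67
C[0][1] = (-5)*(1) + (-8)*(-3) = 19
C[1][0] = (-9)*(7) + (1)*(4) = -59
C[1][1] = (-9)*(1) + (1)*(-3) = -12
C[2][0] = (-8)*(7) + (8)*(4) = -24
C[2][1] = (-8)*(1) + (8)*(-3) = -32
= [[-67, 19], [-59, -12], [-24, -32]]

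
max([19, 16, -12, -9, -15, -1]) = 19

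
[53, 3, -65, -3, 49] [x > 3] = [53, 49]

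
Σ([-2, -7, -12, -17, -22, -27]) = -87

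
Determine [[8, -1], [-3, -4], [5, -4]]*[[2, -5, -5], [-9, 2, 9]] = [[25, -42, -49], [30, 7, -21], [46, -33, -61]]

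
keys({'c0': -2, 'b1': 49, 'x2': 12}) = ['c0', 'b1', 'x2']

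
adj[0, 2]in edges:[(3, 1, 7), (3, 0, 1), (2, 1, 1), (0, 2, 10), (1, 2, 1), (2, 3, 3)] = 10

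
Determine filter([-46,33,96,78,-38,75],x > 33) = [96, 78, 75]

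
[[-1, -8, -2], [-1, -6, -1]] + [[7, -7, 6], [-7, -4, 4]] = [[6, -15, 4], [-8, -10, 3]]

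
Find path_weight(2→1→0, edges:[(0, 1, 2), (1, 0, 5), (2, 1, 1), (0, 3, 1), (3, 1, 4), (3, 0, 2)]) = w(2→1)=1 + w(1→0)=5
= 6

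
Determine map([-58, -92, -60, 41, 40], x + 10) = [-48, -82, -50, 51, 50]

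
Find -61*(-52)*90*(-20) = -5709600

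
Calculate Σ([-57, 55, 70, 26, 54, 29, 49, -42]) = 184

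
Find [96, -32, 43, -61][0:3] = [96, -32, 43]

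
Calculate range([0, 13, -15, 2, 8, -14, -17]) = 30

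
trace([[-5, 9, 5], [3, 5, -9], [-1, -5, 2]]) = diagonal: (-5) + 5 + 2
= 2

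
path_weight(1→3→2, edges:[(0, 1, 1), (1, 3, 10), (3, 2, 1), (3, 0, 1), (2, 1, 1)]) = 11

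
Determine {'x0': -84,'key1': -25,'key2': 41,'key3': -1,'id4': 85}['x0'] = -84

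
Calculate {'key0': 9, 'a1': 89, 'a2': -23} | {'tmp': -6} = {'key0': 9, 'a1': 89, 'a2': -23, 'tmp': -6}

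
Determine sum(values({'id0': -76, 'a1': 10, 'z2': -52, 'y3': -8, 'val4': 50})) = -76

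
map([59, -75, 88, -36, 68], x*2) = 59*2=118, -75*2=-150, 88*2=176, -36*2=-72, 68*2=136
= [118, -150, 176, -72, 136]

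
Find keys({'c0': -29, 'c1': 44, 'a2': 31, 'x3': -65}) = ['c0', 'c1', 'a2', 'x3']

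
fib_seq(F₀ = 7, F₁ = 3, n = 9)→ [7, 3, 10, 13, 23, 36, 59, 95, 154]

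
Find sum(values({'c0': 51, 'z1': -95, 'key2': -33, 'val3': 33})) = -44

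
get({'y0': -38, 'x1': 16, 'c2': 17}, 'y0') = -38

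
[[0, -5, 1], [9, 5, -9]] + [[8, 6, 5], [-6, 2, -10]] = [[8, 1, 6], [3, 7, -19]]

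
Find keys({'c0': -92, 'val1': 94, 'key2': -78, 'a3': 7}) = ['c0', 'val1', 'key2', 'a3']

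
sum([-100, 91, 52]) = 43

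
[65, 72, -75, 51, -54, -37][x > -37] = keep x where x > -37: 65✓, 72✓, -75✗, 51✓, -54✗, -37✗
= [65, 72, 51]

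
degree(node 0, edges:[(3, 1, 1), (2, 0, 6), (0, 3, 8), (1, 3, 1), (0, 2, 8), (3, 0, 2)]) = incident: (2,0), (0,3), (0,2), (3,0)
= 4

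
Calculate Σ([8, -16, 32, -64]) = -40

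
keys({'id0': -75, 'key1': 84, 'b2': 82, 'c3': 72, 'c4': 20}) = ['id0', 'key1', 'b2', 'c3', 'c4']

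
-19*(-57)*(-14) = -15162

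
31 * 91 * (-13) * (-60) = 2200380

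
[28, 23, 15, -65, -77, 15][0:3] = [28, 23, 15]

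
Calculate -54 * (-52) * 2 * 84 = 471744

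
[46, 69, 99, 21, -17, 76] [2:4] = [99, 21]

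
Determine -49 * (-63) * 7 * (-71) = -1534239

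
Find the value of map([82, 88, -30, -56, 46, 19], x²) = [6724, 7744, 900, 3136, 2116, 361]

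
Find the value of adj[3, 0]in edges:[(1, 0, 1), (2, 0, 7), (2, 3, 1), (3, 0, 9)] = 9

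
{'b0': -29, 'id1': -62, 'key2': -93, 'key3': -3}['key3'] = -3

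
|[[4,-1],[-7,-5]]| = -27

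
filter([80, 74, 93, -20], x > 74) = keep x where x > 74: 80✓, 74✗, 93✓, -20✗
= [80, 93]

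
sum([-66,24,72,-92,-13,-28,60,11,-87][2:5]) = slice → [72, -92, -13]
72 + (-92) + (-13)
= -33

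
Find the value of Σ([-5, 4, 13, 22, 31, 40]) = (-5) + 4 + 13 + 22 + 31 + 40
= 105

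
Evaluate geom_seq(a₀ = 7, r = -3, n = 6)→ a_0 = 7*(-3)^0 = 7
a_1 = 7*(-3)^1 = -21
a_2 = 7*(-3)^2 = 63
...
= [7, -21, 63, -189, 567, -1701]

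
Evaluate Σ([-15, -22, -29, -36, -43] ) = (-15) + (-22) + (-29) + (-36) + (-43)
= -145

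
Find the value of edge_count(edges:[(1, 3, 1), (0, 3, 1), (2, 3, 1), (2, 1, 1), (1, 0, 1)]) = 5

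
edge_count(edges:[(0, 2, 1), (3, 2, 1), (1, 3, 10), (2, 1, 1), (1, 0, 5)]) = 5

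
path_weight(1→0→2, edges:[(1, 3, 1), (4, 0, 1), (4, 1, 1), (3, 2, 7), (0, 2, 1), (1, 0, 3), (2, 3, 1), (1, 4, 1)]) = w(1→0)=3 + w(0→2)=1
= 4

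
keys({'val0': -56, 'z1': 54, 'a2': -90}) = ['val0', 'z1', 'a2']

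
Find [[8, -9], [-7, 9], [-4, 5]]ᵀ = [[8, -7, -4], [-9, 9, 5]]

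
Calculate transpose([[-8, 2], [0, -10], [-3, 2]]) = [[-8, 0, -3], [2, -10, 2]]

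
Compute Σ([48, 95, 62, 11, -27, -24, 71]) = 236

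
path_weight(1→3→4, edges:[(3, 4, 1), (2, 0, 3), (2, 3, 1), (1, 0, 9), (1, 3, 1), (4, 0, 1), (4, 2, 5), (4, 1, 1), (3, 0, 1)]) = w(1→3)=1 + w(3→4)=1
= 2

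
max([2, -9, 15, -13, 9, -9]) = 15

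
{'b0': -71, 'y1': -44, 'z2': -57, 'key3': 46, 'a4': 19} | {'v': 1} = {'b0': -71, 'y1': -44, 'z2': -57, 'key3': 46, 'a4': 19, 'v': 1}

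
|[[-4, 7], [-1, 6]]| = -17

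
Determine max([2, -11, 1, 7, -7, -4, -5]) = 7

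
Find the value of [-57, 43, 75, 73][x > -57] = [43, 75, 73]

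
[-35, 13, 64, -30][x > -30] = keep x where x > -30: -35✗, 13✓, 64✓, -30✗
= [13, 64]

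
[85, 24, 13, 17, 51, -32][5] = -32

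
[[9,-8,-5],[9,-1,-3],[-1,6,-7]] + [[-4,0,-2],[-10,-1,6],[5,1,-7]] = [[5, -8, -7], [-1, -2, 3], [4, 7, -14]]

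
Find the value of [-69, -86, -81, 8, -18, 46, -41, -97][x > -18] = [8, 46]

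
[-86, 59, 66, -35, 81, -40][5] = -40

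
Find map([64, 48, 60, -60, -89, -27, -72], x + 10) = [74, 58, 70, -50, -79, -17, -62]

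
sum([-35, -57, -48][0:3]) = slice → [-35, -57, -48]
(-35) + (-57) + (-48)
= -140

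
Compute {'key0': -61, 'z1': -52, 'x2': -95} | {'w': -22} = {'key0': -61, 'z1': -52, 'x2': -95, 'w': -22}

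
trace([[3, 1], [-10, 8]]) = 11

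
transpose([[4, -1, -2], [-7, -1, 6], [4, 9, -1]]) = [[4, -7, 4], [-1, -1, 9], [-2, 6, -1]]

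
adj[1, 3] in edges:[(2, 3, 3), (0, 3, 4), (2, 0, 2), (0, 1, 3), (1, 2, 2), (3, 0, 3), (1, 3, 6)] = 6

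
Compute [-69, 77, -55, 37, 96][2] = -55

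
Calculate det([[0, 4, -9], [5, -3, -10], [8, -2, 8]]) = -606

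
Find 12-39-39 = -66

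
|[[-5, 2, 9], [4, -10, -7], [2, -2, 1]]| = 192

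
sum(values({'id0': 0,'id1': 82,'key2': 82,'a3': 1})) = 165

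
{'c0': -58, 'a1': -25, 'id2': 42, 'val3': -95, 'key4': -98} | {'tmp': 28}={'c0': -58, 'a1': -25, 'id2': 42, 'val3': -95, 'key4': -98, 'tmp': 28}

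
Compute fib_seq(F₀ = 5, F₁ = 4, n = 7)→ F_2 = F_1 + F_0 = 9
F_3 = F_2 + F_1 = 13
F_4 = F_3 + F_2 = 22
...
= [5, 4, 9, 13, 22, 35, 57]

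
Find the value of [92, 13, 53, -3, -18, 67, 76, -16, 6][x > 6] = keep x where x > 6: 92✓, 13✓, 53✓, -3✗, -18✗, 67✓, 76✓, -16✗, 6✗
= [92, 13, 53, 67, 76]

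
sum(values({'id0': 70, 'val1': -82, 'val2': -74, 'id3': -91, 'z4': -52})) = 70 + (-82) + (-74) + (-91) + (-52)
= -229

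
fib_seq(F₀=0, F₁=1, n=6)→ [0, 1, 1, 2, 3, 5]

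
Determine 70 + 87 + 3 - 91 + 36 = 105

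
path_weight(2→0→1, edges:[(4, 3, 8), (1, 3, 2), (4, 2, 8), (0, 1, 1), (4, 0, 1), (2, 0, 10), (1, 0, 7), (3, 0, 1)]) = 11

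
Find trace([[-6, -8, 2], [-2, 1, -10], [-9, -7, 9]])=diagonal: (-6) + 1 + 9
= 4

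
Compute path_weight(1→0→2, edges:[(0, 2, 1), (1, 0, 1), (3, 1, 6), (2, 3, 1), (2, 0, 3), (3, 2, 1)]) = 2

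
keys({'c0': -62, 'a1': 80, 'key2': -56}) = ['c0', 'a1', 'key2']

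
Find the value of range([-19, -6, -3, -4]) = 16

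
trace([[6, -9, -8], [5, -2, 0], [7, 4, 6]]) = diagonal: 6 + (-2) + 6
= 10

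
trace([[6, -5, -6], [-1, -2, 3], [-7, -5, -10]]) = -6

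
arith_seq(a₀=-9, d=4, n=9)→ a_0 = -9 + 0*4 = -9
a_1 = -9 + 1*4 = -5
a_2 = -9 + 2*4 = -1
...
= [-9, -5, -1, 3, 7, 11, 15, 19, 23]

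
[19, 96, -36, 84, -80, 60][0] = 19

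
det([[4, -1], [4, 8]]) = (4)*(8) - (-1)*(4)
= 36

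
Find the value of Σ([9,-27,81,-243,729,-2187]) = -1638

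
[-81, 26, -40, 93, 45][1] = 26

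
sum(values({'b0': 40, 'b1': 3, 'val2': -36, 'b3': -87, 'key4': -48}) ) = 40 + 3 + (-36) + (-87) + (-48)
= -128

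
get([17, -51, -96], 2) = -96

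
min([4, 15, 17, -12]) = -12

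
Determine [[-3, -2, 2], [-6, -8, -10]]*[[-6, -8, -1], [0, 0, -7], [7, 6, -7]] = C[0][0] = (-3)*(-6) + (-2)*(0) + (2)*(7) = 32
C[0][1] = (-3)*(-8) + (-2)*(0) + (2)*(6) = 36
C[0][2] = (-3)*(-1) + (-2)*(-7) + (2)*(-7) = 3
C[1][0] = (-6)*(-6) + (-8)*(0) + (-10)*(7) = -34
C[1][1] = (-6)*(-8) + (-8)*(0) + (-10)*(6) = -12
C[1][2] = (-6)*(-1) + (-8)*(-7) + (-10)*(-7) = 132
= [[32, 36, 3], [-34, -12, 132]]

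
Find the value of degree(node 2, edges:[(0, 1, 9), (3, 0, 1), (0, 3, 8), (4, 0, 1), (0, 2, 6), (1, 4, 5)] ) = 1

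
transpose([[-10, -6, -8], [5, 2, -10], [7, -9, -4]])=[[-10, 5, 7], [-6, 2, -9], [-8, -10, -4]]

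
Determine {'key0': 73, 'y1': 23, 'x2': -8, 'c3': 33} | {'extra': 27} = {'key0': 73, 'y1': 23, 'x2': -8, 'c3': 33, 'extra': 27}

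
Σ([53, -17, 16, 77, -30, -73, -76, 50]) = 53 + (-17) + 16 + 77 + (-30) + (-73) + (-76) + 50
= 0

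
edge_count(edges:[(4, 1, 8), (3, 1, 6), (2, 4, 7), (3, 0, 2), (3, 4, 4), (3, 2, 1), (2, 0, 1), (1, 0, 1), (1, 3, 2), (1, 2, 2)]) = 10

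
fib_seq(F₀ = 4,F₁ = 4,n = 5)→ [4, 4, 8, 12, 20]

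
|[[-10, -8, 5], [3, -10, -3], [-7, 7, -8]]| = -1615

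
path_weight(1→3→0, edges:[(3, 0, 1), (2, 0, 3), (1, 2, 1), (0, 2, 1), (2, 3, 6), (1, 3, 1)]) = 2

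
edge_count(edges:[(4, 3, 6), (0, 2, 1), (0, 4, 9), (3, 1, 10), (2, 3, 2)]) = 5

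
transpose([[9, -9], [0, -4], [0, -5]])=[[9, 0, 0], [-9, -4, -5]]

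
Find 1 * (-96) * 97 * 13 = -121056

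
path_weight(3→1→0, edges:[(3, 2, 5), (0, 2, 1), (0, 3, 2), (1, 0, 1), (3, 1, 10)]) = 11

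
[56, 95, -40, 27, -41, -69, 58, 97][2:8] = [-40, 27, -41, -69, 58, 97]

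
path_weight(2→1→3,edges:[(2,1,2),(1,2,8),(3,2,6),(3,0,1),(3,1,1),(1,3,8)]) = 10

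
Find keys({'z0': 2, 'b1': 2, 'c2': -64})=['z0', 'b1', 'c2']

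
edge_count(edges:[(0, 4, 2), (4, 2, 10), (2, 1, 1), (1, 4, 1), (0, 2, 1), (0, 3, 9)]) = 6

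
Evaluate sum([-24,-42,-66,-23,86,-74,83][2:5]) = -3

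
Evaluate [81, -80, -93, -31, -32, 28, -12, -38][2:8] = [-93, -31, -32, 28, -12, -38]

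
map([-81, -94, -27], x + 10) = [-71, -84, -17]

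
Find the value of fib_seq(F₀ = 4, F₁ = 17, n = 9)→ [4, 17, 21, 38, 59, 97, 156, 253, 409]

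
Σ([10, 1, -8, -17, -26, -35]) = 10 + 1 + (-8) + (-17) + (-26) + (-35)
= -75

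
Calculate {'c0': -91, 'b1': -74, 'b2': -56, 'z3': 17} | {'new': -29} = {'c0': -91, 'b1': -74, 'b2': -56, 'z3': 17, 'new': -29}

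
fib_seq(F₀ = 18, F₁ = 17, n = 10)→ F_2 = F_1 + F_0 = 35
F_3 = F_2 + F_1 = 52
F_4 = F_3 + F_2 = 87
...
= [18, 17, 35, 52, 87, 139, 226, 365, 591, 956]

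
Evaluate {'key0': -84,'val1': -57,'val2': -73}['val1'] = -57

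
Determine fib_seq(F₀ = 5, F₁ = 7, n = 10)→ [5, 7, 12, 19, 31, 50, 81, 131, 212, 343]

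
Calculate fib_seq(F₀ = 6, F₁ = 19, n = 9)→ F_2 = F_1 + F_0 = 25
F_3 = F_2 + F_1 = 44
F_4 = F_3 + F_2 = 69
...
= [6, 19, 25, 44, 69, 113, 182, 295, 477]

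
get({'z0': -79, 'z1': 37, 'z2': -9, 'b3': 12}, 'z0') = -79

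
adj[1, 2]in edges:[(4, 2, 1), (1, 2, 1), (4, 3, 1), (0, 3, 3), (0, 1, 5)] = 1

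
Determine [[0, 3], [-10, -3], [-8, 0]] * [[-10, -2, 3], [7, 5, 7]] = [[21, 15, 21], [79, 5, -51], [80, 16, -24]]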